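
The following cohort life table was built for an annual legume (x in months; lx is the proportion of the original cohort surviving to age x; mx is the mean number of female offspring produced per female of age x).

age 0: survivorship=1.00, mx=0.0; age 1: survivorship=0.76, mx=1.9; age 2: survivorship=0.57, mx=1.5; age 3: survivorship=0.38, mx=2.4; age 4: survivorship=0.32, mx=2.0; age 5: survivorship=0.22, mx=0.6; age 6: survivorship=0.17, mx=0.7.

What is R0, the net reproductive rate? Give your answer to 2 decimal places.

lx·mx by age: 0, 1.444, 0.855, 0.912, 0.64, 0.132, 0.119
R0 = Σ lx·mx = 4.102 → 4.10

4.10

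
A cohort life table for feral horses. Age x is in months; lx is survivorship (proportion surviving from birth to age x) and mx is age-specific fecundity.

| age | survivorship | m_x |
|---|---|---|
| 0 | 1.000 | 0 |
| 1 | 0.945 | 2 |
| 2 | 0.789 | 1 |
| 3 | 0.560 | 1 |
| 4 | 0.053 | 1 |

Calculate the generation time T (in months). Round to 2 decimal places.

lx·mx: 0, 1.89, 0.789, 0.56, 0.053 → R0 = 3.292
x·lx·mx: 0, 1.89, 1.578, 1.68, 0.212 → Σ = 5.36
T = 5.36 / 3.292 = 1.62819… → 1.63

1.63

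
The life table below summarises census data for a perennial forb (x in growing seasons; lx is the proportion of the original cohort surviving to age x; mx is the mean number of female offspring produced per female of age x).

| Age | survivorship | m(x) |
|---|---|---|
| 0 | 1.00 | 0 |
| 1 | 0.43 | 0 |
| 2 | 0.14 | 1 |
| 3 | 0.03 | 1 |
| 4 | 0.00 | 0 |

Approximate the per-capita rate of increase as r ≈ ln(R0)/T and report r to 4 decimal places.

R0 = Σ lx·mx = 0 + 0 + 0.14 + 0.03 + 0 = 0.17
Σ x·lx·mx = 0.37; T = 0.37/0.17 = 2.17647…
r ≈ ln(R0)/T = ln(0.17)/2.17647… = -0.814142… → -0.8141

-0.8141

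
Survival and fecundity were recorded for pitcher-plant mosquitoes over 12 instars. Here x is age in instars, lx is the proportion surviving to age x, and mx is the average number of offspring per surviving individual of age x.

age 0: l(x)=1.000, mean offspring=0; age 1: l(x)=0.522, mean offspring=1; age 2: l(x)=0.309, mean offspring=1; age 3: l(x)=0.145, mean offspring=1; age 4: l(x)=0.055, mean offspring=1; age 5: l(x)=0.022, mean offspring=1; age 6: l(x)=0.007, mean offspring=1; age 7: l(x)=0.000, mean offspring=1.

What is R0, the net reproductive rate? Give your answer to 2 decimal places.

lx·mx by age: 0, 0.522, 0.309, 0.145, 0.055, 0.022, 0.007, 0
R0 = Σ lx·mx = 1.06 → 1.06

1.06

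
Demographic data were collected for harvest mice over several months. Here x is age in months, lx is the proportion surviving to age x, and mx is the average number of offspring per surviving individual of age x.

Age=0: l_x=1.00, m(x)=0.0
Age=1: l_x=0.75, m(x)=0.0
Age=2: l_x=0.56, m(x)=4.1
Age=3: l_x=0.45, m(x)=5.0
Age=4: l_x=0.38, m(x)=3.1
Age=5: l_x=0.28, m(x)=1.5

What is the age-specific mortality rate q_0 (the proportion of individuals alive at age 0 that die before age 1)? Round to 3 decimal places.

0.250

q_0 = (l_0 − l_1) / l_0 = (1 − 0.75) / 1
     = 0.25 / 1 = 0.25 → 0.250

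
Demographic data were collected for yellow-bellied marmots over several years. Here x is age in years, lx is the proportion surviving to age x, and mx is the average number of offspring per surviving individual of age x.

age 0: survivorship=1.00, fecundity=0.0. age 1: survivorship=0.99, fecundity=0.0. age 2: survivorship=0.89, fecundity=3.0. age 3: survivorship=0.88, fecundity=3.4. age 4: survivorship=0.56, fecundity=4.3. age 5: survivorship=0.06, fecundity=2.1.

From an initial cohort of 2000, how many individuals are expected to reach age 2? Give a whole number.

1780

Expected survivors = N0 · l_2 = 2000 × 0.89 = 1780 → 1780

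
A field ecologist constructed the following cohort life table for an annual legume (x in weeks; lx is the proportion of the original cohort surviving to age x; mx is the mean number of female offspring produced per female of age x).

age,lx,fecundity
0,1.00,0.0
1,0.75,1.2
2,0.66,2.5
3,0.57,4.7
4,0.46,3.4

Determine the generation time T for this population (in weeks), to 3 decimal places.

2.722

lx·mx: 0, 0.9, 1.65, 2.679, 1.564 → R0 = 6.793
x·lx·mx: 0, 0.9, 3.3, 8.037, 6.256 → Σ = 18.493
T = 18.493 / 6.793 = 2.722361… → 2.722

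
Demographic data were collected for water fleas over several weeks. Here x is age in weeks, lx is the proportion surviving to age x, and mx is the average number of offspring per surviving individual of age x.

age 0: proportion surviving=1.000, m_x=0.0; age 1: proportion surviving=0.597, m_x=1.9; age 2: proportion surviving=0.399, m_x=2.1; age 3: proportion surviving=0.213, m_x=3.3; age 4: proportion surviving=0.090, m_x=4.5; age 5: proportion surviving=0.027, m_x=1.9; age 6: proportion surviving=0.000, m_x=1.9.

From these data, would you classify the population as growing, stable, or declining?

growing

R0 = Σ lx·mx = 0 + 1.1343 + 0.8379 + 0.7029 + 0.405 + 0.0513 + 0 = 3.1314
R0 > 1, so the population is growing.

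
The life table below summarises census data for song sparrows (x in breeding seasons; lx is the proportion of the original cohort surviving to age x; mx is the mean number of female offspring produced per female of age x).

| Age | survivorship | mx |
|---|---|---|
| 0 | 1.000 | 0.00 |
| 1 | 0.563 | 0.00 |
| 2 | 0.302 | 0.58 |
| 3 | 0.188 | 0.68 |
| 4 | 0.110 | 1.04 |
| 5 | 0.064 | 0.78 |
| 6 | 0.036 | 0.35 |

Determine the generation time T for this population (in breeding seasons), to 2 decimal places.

3.16

lx·mx: 0, 0, 0.17516, 0.12784, 0.1144, 0.04992, 0.0126 → R0 = 0.47992
x·lx·mx: 0, 0, 0.35032, 0.38352, 0.4576, 0.2496, 0.0756 → Σ = 1.51664
T = 1.51664 / 0.47992 = 3.160193… → 3.16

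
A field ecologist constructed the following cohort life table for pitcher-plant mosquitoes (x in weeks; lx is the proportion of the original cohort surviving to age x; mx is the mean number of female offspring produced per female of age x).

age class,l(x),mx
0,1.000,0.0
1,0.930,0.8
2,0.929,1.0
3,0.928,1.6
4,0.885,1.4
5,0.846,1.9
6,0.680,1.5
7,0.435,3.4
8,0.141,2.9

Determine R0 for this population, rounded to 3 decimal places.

lx·mx by age: 0, 0.744, 0.929, 1.4848, 1.239, 1.6074, 1.02, 1.479, 0.4089
R0 = Σ lx·mx = 8.9121 → 8.912

8.912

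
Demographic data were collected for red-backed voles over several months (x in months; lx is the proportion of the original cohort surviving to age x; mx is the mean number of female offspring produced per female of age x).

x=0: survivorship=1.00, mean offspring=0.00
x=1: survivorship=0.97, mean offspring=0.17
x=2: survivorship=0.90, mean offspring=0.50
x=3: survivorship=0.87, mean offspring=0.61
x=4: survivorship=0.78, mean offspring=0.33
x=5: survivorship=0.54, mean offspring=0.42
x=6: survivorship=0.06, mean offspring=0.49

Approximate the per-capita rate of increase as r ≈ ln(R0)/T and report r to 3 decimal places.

R0 = Σ lx·mx = 0 + 0.1649 + 0.45 + 0.5307 + 0.2574 + 0.2268 + 0.0294 = 1.6592
Σ x·lx·mx = 4.997; T = 4.997/1.6592 = 3.01169…
r ≈ ln(R0)/T = ln(1.6592)/3.01169… = 0.16812… → 0.168

0.168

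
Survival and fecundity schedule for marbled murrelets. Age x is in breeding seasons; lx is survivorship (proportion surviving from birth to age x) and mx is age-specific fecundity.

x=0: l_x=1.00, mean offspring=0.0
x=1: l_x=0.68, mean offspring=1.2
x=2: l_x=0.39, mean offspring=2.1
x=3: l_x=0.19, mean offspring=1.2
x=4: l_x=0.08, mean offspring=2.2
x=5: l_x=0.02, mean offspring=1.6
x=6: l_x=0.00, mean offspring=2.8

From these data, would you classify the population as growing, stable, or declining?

R0 = Σ lx·mx = 0 + 0.816 + 0.819 + 0.228 + 0.176 + 0.032 + 0 = 2.071
R0 > 1, so the population is growing.

growing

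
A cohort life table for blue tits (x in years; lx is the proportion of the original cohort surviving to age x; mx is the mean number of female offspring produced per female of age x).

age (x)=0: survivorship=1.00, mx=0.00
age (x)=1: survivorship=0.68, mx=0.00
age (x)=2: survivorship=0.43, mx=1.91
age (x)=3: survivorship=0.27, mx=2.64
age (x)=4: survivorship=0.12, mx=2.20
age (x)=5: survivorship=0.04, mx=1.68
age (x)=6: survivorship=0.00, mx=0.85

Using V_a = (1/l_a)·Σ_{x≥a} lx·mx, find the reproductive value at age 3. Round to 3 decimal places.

3.867

lx·mx for x ≥ 3: 0.7128, 0.264, 0.0672, 0 → sum = 1.044
V_3 = 1.044 / l_3 = 1.044 / 0.27 = 3.866667… → 3.867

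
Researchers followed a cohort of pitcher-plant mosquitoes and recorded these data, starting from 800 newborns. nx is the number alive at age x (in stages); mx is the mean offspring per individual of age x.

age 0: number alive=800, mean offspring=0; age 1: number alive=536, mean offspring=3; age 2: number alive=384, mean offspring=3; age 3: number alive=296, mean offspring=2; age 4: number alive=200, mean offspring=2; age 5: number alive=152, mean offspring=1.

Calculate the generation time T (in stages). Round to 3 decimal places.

2.061

lx = nx/n0 = nx/800: 1, 0.67, 0.48, 0.37, 0.25, 0.19
lx·mx: 0, 2.01, 1.44, 0.74, 0.5, 0.19 → R0 = 4.88
x·lx·mx: 0, 2.01, 2.88, 2.22, 2, 0.95 → Σ = 10.06
T = 10.06 / 4.88 = 2.061475… → 2.061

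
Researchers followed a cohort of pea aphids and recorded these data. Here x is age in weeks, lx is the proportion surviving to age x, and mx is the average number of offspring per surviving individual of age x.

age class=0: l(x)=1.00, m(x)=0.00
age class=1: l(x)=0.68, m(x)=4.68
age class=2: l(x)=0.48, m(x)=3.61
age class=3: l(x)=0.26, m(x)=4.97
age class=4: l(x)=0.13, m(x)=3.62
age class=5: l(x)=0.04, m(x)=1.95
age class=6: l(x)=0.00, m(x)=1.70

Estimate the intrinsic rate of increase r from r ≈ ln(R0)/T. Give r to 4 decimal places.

1.0086

R0 = Σ lx·mx = 0 + 3.1824 + 1.7328 + 1.2922 + 0.4706 + 0.078 + 0 = 6.756
Σ x·lx·mx = 12.797; T = 12.797/6.756 = 1.89417…
r ≈ ln(R0)/T = ln(6.756)/1.89417… = 1.008586… → 1.0086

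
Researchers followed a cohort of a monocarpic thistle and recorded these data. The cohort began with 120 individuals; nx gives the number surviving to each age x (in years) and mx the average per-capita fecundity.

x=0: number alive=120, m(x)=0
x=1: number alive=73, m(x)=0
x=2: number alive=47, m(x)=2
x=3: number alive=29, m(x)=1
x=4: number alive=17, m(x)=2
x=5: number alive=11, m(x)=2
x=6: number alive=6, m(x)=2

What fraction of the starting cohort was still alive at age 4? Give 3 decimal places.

l_4 = n_4/n_0 = 17/120 = 0.141667… → 0.142

0.142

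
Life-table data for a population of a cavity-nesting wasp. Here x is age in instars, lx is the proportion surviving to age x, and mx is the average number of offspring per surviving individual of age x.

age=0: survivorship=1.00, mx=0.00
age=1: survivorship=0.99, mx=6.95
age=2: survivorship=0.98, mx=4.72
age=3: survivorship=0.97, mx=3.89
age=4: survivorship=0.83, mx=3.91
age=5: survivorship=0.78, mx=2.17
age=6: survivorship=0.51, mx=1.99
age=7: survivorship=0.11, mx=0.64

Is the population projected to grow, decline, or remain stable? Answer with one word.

growing

R0 = Σ lx·mx = 0 + 6.8805 + 4.6256 + 3.7733 + 3.2453 + 1.6926 + 1.0149 + 0.0704 = 21.3026
R0 > 1, so the population is growing.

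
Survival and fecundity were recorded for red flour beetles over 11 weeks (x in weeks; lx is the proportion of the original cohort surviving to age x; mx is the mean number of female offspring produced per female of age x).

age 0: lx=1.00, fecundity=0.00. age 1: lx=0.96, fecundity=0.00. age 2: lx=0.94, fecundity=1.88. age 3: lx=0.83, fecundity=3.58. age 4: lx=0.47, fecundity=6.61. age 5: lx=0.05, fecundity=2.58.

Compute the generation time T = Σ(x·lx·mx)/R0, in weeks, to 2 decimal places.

lx·mx: 0, 0, 1.7672, 2.9714, 3.1067, 0.129 → R0 = 7.9743
x·lx·mx: 0, 0, 3.5344, 8.9142, 12.4268, 0.645 → Σ = 25.5204
T = 25.5204 / 7.9743 = 3.200331… → 3.20

3.20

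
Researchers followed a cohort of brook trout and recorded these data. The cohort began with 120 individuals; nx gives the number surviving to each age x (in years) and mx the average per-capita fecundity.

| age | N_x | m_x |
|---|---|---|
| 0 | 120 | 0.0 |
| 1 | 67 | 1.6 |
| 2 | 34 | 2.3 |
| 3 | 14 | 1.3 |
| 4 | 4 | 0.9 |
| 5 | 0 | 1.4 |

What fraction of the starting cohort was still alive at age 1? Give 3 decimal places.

l_1 = n_1/n_0 = 67/120 = 0.558333… → 0.558

0.558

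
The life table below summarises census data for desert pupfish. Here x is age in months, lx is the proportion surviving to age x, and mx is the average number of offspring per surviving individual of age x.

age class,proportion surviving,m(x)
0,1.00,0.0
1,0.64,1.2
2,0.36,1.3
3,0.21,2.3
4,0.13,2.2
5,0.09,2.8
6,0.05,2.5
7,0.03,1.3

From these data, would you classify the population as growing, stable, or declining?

R0 = Σ lx·mx = 0 + 0.768 + 0.468 + 0.483 + 0.286 + 0.252 + 0.125 + 0.039 = 2.421
R0 > 1, so the population is growing.

growing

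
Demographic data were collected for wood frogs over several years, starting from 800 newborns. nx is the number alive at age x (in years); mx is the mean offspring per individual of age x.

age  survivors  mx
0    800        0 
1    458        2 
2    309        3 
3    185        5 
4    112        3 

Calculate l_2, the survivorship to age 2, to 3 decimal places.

0.386

l_2 = n_2/n_0 = 309/800 = 0.38625 → 0.386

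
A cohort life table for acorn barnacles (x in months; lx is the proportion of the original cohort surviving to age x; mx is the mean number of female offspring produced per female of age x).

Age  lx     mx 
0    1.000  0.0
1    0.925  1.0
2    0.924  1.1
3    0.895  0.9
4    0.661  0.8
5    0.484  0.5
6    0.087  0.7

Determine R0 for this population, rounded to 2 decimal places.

lx·mx by age: 0, 0.925, 1.0164, 0.8055, 0.5288, 0.242, 0.0609
R0 = Σ lx·mx = 3.5786 → 3.58

3.58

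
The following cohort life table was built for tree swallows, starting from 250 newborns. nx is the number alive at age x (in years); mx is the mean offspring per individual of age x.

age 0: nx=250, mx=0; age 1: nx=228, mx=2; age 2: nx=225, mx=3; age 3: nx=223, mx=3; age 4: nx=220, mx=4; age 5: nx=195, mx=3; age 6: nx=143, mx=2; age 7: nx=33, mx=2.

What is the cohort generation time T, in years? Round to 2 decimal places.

3.44

lx = nx/n0 = nx/250: 1, 0.912, 0.9, 0.892, 0.88, 0.78, 0.572, 0.132
lx·mx: 0, 1.824, 2.7, 2.676, 3.52, 2.34, 1.144, 0.264 → R0 = 14.468
x·lx·mx: 0, 1.824, 5.4, 8.028, 14.08, 11.7, 6.864, 1.848 → Σ = 49.744
T = 49.744 / 14.468 = 3.438208… → 3.44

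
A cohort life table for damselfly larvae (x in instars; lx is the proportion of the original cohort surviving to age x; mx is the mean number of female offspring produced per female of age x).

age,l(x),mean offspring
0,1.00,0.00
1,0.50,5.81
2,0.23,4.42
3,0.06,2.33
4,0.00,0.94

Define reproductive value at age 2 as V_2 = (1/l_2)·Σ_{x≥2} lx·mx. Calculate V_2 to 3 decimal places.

5.028

lx·mx for x ≥ 2: 1.0166, 0.1398, 0 → sum = 1.1564
V_2 = 1.1564 / l_2 = 1.1564 / 0.23 = 5.027826… → 5.028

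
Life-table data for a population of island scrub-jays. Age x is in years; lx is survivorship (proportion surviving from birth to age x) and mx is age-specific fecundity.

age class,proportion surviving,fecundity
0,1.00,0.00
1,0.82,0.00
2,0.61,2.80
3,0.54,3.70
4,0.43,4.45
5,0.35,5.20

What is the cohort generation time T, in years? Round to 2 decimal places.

lx·mx: 0, 0, 1.708, 1.998, 1.9135, 1.82 → R0 = 7.4395
x·lx·mx: 0, 0, 3.416, 5.994, 7.654, 9.1 → Σ = 26.164
T = 26.164 / 7.4395 = 3.516903… → 3.52

3.52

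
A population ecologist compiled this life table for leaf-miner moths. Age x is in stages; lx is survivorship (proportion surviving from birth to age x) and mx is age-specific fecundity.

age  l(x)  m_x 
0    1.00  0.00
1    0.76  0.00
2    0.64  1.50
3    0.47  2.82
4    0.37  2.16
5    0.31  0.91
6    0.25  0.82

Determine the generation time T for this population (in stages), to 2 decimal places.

lx·mx: 0, 0, 0.96, 1.3254, 0.7992, 0.2821, 0.205 → R0 = 3.5717
x·lx·mx: 0, 0, 1.92, 3.9762, 3.1968, 1.4105, 1.23 → Σ = 11.7335
T = 11.7335 / 3.5717 = 3.28513… → 3.29

3.29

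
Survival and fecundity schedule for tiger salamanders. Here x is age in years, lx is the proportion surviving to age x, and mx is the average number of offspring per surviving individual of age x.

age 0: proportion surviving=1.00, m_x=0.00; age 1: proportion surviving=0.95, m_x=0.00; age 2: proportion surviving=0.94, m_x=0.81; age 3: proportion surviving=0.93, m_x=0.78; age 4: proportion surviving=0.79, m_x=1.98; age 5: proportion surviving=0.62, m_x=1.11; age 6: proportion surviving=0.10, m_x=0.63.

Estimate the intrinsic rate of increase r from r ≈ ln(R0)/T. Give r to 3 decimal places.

0.369

R0 = Σ lx·mx = 0 + 0 + 0.7614 + 0.7254 + 1.5642 + 0.6882 + 0.063 = 3.8022
Σ x·lx·mx = 13.7748; T = 13.7748/3.8022 = 3.62285…
r ≈ ln(R0)/T = ln(3.8022)/3.62285… = 0.36865… → 0.369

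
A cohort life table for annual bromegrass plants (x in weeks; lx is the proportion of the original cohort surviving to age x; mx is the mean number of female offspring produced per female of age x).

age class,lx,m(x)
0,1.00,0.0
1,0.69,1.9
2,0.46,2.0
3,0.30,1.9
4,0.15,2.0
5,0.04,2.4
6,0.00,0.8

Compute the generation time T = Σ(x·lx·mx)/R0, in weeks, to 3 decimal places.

2.046

lx·mx: 0, 1.311, 0.92, 0.57, 0.3, 0.096, 0 → R0 = 3.197
x·lx·mx: 0, 1.311, 1.84, 1.71, 1.2, 0.48, 0 → Σ = 6.541
T = 6.541 / 3.197 = 2.045981… → 2.046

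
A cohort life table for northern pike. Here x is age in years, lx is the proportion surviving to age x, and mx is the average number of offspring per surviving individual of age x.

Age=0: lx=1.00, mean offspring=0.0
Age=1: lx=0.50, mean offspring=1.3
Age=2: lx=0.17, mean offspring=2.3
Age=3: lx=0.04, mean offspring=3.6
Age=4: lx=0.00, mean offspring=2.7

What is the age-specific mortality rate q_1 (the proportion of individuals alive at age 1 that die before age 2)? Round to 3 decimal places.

0.660

q_1 = (l_1 − l_2) / l_1 = (0.5 − 0.17) / 0.5
     = 0.33 / 0.5 = 0.66 → 0.660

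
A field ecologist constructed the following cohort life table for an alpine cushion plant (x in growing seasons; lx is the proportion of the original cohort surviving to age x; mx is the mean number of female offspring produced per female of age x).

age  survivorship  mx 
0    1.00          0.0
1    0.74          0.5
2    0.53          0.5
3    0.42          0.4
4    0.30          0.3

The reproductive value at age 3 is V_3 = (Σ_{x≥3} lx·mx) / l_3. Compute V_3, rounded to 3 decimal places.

lx·mx for x ≥ 3: 0.168, 0.09 → sum = 0.258
V_3 = 0.258 / l_3 = 0.258 / 0.42 = 0.614286… → 0.614

0.614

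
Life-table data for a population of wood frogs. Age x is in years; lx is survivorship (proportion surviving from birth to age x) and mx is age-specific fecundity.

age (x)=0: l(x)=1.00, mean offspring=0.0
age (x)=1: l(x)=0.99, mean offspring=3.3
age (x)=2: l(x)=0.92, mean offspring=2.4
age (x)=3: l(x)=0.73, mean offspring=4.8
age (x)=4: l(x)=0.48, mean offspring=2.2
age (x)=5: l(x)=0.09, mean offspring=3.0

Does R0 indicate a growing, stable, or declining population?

growing

R0 = Σ lx·mx = 0 + 3.267 + 2.208 + 3.504 + 1.056 + 0.27 = 10.305
R0 > 1, so the population is growing.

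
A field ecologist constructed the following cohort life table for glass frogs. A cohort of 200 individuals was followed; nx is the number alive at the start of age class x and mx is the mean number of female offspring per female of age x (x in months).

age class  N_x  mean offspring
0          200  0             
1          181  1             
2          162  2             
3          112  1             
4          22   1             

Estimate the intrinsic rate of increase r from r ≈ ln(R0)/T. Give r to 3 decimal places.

lx = nx/n0 = nx/200: 1, 0.905, 0.81, 0.56, 0.11
R0 = Σ lx·mx = 0 + 0.905 + 1.62 + 0.56 + 0.11 = 3.195
Σ x·lx·mx = 6.265; T = 6.265/3.195 = 1.96088…
r ≈ ln(R0)/T = ln(3.195)/1.96088… = 0.59238… → 0.592

0.592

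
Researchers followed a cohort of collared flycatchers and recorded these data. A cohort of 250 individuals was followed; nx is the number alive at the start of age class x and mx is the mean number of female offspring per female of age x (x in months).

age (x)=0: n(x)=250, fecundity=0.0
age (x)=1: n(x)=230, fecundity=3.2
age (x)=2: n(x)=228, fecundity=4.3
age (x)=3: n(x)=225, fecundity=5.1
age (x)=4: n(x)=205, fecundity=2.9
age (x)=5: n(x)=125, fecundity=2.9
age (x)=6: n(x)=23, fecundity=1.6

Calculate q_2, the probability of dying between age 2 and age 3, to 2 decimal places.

lx = nx/n0 = nx/250: 1, 0.92, 0.912, 0.9, 0.82, 0.5, 0.092
q_2 = (l_2 − l_3) / l_2 = (0.912 − 0.9) / 0.912
     = 0.012 / 0.912 = 0.013158… → 0.01

0.01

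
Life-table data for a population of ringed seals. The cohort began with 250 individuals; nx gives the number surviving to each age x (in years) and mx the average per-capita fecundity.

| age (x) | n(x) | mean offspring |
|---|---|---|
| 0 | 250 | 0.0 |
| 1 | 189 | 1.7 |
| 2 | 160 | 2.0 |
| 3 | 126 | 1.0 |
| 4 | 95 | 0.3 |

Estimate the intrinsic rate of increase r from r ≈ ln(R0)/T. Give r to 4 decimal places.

0.6340

lx = nx/n0 = nx/250: 1, 0.756, 0.64, 0.504, 0.38
R0 = Σ lx·mx = 0 + 1.2852 + 1.28 + 0.504 + 0.114 = 3.1832
Σ x·lx·mx = 5.8132; T = 5.8132/3.1832 = 1.82621…
r ≈ ln(R0)/T = ln(3.1832)/1.82621… = 0.634037… → 0.6340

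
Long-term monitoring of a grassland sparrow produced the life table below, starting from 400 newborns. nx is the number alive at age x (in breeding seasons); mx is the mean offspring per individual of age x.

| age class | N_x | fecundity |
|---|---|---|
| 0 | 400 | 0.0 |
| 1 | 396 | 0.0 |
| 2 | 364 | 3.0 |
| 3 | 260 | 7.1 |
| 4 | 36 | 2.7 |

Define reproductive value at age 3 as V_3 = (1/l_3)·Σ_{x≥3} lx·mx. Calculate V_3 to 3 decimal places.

7.474

lx = nx/n0 = nx/400: 1, 0.99, 0.91, 0.65, 0.09
lx·mx for x ≥ 3: 4.615, 0.243 → sum = 4.858
V_3 = 4.858 / l_3 = 4.858 / 0.65 = 7.473846… → 7.474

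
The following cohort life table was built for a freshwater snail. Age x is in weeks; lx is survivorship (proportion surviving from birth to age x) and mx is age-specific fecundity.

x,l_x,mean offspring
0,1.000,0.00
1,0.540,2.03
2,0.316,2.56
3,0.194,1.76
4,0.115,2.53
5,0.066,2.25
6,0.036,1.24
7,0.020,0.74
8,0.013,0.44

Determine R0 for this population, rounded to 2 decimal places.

2.75

lx·mx by age: 0, 1.0962, 0.80896, 0.34144, 0.29095, 0.1485, 0.04464, 0.0148, 0.00572
R0 = Σ lx·mx = 2.75121 → 2.75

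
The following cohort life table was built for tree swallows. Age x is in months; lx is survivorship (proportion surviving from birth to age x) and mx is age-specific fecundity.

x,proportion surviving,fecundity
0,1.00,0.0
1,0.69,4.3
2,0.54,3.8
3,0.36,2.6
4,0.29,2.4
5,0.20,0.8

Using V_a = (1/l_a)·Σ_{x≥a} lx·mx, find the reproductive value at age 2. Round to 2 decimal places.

7.12

lx·mx for x ≥ 2: 2.052, 0.936, 0.696, 0.16 → sum = 3.844
V_2 = 3.844 / l_2 = 3.844 / 0.54 = 7.118519… → 7.12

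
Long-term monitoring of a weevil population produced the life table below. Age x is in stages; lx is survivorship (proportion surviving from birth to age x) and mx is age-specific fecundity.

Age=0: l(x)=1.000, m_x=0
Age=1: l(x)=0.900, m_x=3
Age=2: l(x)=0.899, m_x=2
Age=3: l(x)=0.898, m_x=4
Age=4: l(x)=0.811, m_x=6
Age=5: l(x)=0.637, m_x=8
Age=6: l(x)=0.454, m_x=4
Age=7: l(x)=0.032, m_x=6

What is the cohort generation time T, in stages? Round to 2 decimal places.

lx·mx: 0, 2.7, 1.798, 3.592, 4.866, 5.096, 1.816, 0.192 → R0 = 20.06
x·lx·mx: 0, 2.7, 3.596, 10.776, 19.464, 25.48, 10.896, 1.344 → Σ = 74.256
T = 74.256 / 20.06 = 3.701695… → 3.70

3.70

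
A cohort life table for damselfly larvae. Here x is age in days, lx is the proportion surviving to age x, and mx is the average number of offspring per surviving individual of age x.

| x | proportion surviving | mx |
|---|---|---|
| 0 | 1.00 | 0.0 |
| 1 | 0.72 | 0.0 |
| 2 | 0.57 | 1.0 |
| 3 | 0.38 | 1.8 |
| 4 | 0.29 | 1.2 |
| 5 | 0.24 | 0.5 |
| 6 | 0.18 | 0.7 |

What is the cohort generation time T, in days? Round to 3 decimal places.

lx·mx: 0, 0, 0.57, 0.684, 0.348, 0.12, 0.126 → R0 = 1.848
x·lx·mx: 0, 0, 1.14, 2.052, 1.392, 0.6, 0.756 → Σ = 5.94
T = 5.94 / 1.848 = 3.214286… → 3.214

3.214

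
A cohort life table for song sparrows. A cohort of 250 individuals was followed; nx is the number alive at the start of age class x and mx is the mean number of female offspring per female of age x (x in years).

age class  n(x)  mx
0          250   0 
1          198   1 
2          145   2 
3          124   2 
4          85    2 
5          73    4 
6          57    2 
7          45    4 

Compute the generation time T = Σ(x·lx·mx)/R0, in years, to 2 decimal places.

3.76

lx = nx/n0 = nx/250: 1, 0.792, 0.58, 0.496, 0.34, 0.292, 0.228, 0.18
lx·mx: 0, 0.792, 1.16, 0.992, 0.68, 1.168, 0.456, 0.72 → R0 = 5.968
x·lx·mx: 0, 0.792, 2.32, 2.976, 2.72, 5.84, 2.736, 5.04 → Σ = 22.424
T = 22.424 / 5.968 = 3.757373… → 3.76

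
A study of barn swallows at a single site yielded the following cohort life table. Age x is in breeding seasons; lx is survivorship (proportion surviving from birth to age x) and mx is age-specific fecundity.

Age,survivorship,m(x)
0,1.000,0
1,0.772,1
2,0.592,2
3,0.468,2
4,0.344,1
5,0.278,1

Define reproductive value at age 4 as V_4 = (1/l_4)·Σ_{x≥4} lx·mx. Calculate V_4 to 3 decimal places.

1.808

lx·mx for x ≥ 4: 0.344, 0.278 → sum = 0.622
V_4 = 0.622 / l_4 = 0.622 / 0.344 = 1.80814… → 1.808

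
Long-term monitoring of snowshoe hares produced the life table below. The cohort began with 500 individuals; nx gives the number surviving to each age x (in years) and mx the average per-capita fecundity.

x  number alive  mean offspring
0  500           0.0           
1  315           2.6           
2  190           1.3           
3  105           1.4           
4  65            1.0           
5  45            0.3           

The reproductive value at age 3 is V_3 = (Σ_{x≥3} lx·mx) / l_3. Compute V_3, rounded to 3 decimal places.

lx = nx/n0 = nx/500: 1, 0.63, 0.38, 0.21, 0.13, 0.09
lx·mx for x ≥ 3: 0.294, 0.13, 0.027 → sum = 0.451
V_3 = 0.451 / l_3 = 0.451 / 0.21 = 2.147619… → 2.148

2.148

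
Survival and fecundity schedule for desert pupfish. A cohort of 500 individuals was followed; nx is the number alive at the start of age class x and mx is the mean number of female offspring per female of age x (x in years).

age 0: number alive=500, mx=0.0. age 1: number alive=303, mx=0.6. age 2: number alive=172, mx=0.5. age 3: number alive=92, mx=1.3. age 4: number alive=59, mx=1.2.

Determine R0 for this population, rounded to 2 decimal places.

0.92

lx = nx/n0 = nx/500: 1, 0.606, 0.344, 0.184, 0.118
lx·mx by age: 0, 0.3636, 0.172, 0.2392, 0.1416
R0 = Σ lx·mx = 0.9164 → 0.92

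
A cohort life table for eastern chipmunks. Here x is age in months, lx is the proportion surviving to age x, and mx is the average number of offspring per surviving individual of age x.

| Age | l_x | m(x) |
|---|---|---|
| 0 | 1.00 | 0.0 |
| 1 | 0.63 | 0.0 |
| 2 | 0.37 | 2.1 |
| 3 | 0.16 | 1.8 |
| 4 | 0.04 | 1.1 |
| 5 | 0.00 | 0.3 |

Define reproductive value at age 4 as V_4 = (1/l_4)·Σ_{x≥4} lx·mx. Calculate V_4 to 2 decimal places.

1.10

lx·mx for x ≥ 4: 0.044, 0 → sum = 0.044
V_4 = 0.044 / l_4 = 0.044 / 0.04 = 1.1 → 1.10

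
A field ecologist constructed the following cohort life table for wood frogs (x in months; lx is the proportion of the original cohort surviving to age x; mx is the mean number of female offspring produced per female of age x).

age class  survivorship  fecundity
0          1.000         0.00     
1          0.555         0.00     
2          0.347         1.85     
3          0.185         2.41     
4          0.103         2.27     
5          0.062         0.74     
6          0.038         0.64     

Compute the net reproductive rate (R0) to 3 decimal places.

lx·mx by age: 0, 0, 0.64195, 0.44585, 0.23381, 0.04588, 0.02432
R0 = Σ lx·mx = 1.39181 → 1.392

1.392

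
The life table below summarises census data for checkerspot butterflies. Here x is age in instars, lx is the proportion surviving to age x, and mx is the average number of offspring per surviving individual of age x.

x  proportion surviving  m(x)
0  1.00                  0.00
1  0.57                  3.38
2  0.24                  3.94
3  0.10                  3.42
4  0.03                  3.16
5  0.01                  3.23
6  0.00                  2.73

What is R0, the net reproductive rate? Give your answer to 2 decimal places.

3.34

lx·mx by age: 0, 1.9266, 0.9456, 0.342, 0.0948, 0.0323, 0
R0 = Σ lx·mx = 3.3413 → 3.34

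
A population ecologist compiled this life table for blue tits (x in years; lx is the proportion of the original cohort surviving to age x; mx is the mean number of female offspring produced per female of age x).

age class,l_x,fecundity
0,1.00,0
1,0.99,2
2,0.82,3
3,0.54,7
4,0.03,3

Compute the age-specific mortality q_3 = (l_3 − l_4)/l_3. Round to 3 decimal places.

q_3 = (l_3 − l_4) / l_3 = (0.54 − 0.03) / 0.54
     = 0.51 / 0.54 = 0.944444… → 0.944

0.944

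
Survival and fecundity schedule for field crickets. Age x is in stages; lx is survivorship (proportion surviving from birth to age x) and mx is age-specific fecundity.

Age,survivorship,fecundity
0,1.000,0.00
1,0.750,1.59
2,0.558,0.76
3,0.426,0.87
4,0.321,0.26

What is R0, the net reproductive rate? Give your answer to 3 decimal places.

lx·mx by age: 0, 1.1925, 0.42408, 0.37062, 0.08346
R0 = Σ lx·mx = 2.07066 → 2.071

2.071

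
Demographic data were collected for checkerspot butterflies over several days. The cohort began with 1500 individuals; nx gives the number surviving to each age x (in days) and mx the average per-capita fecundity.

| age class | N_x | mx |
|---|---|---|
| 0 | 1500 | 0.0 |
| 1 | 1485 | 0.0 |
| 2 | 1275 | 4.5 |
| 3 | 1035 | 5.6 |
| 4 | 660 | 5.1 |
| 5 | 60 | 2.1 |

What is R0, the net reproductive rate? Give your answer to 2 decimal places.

lx = nx/n0 = nx/1500: 1, 0.99, 0.85, 0.69, 0.44, 0.04
lx·mx by age: 0, 0, 3.825, 3.864, 2.244, 0.084
R0 = Σ lx·mx = 10.017 → 10.02

10.02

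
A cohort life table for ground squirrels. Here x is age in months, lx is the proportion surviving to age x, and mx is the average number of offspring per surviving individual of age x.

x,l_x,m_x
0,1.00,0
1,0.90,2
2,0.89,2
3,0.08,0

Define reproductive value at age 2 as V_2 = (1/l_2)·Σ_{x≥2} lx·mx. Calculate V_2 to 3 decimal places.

lx·mx for x ≥ 2: 1.78, 0 → sum = 1.78
V_2 = 1.78 / l_2 = 1.78 / 0.89 = 2 → 2.000

2.000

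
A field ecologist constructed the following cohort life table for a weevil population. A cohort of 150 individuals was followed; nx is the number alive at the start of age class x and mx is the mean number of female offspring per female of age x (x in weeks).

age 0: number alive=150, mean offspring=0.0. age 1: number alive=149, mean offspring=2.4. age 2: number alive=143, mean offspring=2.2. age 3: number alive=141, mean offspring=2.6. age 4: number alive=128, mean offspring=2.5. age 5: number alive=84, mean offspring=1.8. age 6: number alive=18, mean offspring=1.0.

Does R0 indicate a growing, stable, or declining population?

growing

lx = nx/n0 = nx/150: 1, 0.99333…, 0.95333…, 0.94, 0.85333…, 0.56, 0.12
R0 = Σ lx·mx = 0 + 2.384… + 2.097333… + 2.444 + 2.133333… + 1.008 + 0.12 = 10.186667…
R0 > 1, so the population is growing.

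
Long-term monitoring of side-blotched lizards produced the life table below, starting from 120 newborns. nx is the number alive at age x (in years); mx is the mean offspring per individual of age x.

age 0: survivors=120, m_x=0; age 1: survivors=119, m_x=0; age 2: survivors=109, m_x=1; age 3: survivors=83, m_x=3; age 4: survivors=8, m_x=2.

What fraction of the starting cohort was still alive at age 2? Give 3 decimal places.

0.908

l_2 = n_2/n_0 = 109/120 = 0.908333… → 0.908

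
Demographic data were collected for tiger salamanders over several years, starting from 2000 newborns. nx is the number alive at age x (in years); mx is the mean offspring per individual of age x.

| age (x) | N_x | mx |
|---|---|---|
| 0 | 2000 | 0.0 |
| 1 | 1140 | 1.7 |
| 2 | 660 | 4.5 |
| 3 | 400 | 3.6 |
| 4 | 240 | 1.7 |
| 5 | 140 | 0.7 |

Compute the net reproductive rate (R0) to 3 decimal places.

lx = nx/n0 = nx/2000: 1, 0.57, 0.33, 0.2, 0.12, 0.07
lx·mx by age: 0, 0.969, 1.485, 0.72, 0.204, 0.049
R0 = Σ lx·mx = 3.427 → 3.427

3.427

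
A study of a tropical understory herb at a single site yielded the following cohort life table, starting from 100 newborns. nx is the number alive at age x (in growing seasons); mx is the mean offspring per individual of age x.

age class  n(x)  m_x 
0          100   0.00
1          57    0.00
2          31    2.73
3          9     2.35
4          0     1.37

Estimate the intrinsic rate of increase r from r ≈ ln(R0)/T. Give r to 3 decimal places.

0.026

lx = nx/n0 = nx/100: 1, 0.57, 0.31, 0.09, 0
R0 = Σ lx·mx = 0 + 0 + 0.8463 + 0.2115 + 0 = 1.0578
Σ x·lx·mx = 2.3271; T = 2.3271/1.0578 = 2.19994…
r ≈ ln(R0)/T = ln(1.0578)/2.19994… = 0.02554… → 0.026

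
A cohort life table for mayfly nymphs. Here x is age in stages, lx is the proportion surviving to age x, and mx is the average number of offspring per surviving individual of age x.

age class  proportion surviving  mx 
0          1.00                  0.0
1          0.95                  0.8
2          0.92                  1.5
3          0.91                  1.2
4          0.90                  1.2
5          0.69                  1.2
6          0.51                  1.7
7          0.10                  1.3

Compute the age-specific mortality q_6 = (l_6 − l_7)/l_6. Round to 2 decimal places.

q_6 = (l_6 − l_7) / l_6 = (0.51 − 0.1) / 0.51
     = 0.41 / 0.51 = 0.803922… → 0.80

0.80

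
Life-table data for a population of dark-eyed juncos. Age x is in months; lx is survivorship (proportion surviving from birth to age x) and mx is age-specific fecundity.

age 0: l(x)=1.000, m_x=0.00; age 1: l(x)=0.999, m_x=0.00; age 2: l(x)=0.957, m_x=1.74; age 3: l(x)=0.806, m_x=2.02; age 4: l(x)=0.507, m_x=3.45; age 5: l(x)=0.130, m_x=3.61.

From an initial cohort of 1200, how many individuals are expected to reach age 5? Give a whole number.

Expected survivors = N0 · l_5 = 1200 × 0.130 = 156 → 156

156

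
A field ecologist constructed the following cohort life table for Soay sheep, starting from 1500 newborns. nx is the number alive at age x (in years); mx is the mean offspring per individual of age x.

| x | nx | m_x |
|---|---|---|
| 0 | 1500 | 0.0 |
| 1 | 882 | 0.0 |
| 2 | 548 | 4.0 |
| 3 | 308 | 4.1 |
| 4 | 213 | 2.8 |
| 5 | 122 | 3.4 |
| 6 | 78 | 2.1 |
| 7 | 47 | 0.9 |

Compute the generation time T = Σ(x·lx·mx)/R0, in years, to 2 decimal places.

lx = nx/n0 = nx/1500: 1, 0.588, 0.36533…, 0.20533…, 0.142, 0.08133…, 0.052, 0.03133…
lx·mx: 0, 0, 1.461333…, 0.841867…, 0.3976, 0.276533…, 0.1092, 0.0282… → R0 = 3.114733…
x·lx·mx: 0, 0, 2.922667…, 2.5256…, 1.5904, 1.382667…, 0.6552, 0.1974… → Σ = 9.273933…
T = 9.273933… / 3.114733… = 2.977441… → 2.98

2.98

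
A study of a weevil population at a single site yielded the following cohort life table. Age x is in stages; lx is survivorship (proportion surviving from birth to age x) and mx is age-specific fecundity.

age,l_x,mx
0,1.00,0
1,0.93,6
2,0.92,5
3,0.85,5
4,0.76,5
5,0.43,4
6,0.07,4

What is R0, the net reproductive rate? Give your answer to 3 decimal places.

20.230

lx·mx by age: 0, 5.58, 4.6, 4.25, 3.8, 1.72, 0.28
R0 = Σ lx·mx = 20.23 → 20.230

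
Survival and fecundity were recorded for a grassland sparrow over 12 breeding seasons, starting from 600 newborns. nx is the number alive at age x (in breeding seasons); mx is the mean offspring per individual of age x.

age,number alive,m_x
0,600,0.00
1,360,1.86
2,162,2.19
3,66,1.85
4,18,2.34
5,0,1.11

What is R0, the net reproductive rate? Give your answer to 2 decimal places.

1.98

lx = nx/n0 = nx/600: 1, 0.6, 0.27, 0.11, 0.03, 0
lx·mx by age: 0, 1.116, 0.5913, 0.2035, 0.0702, 0
R0 = Σ lx·mx = 1.981 → 1.98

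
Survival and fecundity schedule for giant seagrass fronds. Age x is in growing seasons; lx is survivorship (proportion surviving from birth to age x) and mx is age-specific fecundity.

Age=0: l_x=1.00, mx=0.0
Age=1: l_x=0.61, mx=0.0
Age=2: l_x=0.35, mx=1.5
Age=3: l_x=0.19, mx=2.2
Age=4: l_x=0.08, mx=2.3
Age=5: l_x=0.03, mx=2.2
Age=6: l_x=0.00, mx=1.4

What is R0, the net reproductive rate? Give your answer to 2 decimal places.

1.19

lx·mx by age: 0, 0, 0.525, 0.418, 0.184, 0.066, 0
R0 = Σ lx·mx = 1.193 → 1.19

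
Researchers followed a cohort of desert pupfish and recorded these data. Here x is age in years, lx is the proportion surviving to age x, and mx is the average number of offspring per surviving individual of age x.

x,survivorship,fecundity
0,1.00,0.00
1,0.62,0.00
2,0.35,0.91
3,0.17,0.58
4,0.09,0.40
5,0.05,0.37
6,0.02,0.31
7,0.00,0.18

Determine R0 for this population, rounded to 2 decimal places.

lx·mx by age: 0, 0, 0.3185, 0.0986, 0.036, 0.0185, 0.0062, 0
R0 = Σ lx·mx = 0.4778 → 0.48

0.48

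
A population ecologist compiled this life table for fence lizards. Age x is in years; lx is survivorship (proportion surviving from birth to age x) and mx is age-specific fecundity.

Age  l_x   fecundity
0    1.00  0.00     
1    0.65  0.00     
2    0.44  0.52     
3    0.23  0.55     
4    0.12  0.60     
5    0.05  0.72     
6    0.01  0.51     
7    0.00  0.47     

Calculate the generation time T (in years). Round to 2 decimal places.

lx·mx: 0, 0, 0.2288, 0.1265, 0.072, 0.036, 0.0051, 0 → R0 = 0.4684
x·lx·mx: 0, 0, 0.4576, 0.3795, 0.288, 0.18, 0.0306, 0 → Σ = 1.3357
T = 1.3357 / 0.4684 = 2.851623… → 2.85

2.85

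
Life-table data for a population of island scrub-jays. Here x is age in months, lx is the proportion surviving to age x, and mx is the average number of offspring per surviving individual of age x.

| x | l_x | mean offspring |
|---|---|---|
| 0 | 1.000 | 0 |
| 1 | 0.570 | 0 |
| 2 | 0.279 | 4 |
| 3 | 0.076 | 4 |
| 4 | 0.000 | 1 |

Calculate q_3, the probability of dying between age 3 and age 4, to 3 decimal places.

q_3 = (l_3 − l_4) / l_3 = (0.076 − 0) / 0.076
     = 0.076 / 0.076 = 1 → 1.000

1.000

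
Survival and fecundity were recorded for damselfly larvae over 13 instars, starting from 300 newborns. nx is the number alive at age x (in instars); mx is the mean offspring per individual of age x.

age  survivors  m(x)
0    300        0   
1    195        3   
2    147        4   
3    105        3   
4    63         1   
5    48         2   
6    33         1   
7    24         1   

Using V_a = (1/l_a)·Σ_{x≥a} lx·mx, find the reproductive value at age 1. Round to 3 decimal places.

lx = nx/n0 = nx/300: 1, 0.65, 0.49, 0.35, 0.21, 0.16, 0.11, 0.08
lx·mx for x ≥ 1: 1.95, 1.96, 1.05, 0.21, 0.32, 0.11, 0.08 → sum = 5.68
V_1 = 5.68 / l_1 = 5.68 / 0.65 = 8.738462… → 8.738

8.738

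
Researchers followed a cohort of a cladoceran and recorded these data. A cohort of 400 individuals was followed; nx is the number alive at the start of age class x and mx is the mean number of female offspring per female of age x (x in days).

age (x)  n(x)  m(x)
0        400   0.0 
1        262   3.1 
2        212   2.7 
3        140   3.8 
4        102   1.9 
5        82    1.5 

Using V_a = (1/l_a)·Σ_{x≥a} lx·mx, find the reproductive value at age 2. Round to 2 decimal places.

lx = nx/n0 = nx/400: 1, 0.655, 0.53, 0.35, 0.255, 0.205
lx·mx for x ≥ 2: 1.431, 1.33, 0.4845, 0.3075 → sum = 3.553
V_2 = 3.553 / l_2 = 3.553 / 0.53 = 6.703774… → 6.70

6.70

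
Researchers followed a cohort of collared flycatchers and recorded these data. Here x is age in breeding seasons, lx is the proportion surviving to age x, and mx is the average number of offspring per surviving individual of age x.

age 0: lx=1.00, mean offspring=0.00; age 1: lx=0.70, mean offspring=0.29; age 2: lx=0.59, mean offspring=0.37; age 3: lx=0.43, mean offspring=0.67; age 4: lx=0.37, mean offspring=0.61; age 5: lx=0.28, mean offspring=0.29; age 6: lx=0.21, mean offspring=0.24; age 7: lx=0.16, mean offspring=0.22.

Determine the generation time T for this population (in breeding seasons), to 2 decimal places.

lx·mx: 0, 0.203, 0.2183, 0.2881, 0.2257, 0.0812, 0.0504, 0.0352 → R0 = 1.1019
x·lx·mx: 0, 0.203, 0.4366, 0.8643, 0.9028, 0.406, 0.3024, 0.2464 → Σ = 3.3615
T = 3.3615 / 1.1019 = 3.05064… → 3.05

3.05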